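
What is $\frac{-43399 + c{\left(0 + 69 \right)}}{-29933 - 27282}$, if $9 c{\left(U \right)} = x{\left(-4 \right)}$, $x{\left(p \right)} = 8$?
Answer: $\frac{390583}{514935} \approx 0.75851$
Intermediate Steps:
$c{\left(U \right)} = \frac{8}{9}$ ($c{\left(U \right)} = \frac{1}{9} \cdot 8 = \frac{8}{9}$)
$\frac{-43399 + c{\left(0 + 69 \right)}}{-29933 - 27282} = \frac{-43399 + \frac{8}{9}}{-29933 - 27282} = - \frac{390583}{9 \left(-57215\right)} = \left(- \frac{390583}{9}\right) \left(- \frac{1}{57215}\right) = \frac{390583}{514935}$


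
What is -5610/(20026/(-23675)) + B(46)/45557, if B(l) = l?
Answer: 177962752969/26833073 ≈ 6632.2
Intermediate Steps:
-5610/(20026/(-23675)) + B(46)/45557 = -5610/(20026/(-23675)) + 46/45557 = -5610/(20026*(-1/23675)) + 46*(1/45557) = -5610/(-20026/23675) + 46/45557 = -5610*(-23675/20026) + 46/45557 = 3906375/589 + 46/45557 = 177962752969/26833073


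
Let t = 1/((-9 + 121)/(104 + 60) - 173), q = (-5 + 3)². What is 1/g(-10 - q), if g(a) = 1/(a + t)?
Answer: -98951/7065 ≈ -14.006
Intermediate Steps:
q = 4 (q = (-2)² = 4)
t = -41/7065 (t = 1/(112/164 - 173) = 1/(112*(1/164) - 173) = 1/(28/41 - 173) = 1/(-7065/41) = -41/7065 ≈ -0.0058033)
g(a) = 1/(-41/7065 + a) (g(a) = 1/(a - 41/7065) = 1/(-41/7065 + a))
1/g(-10 - q) = 1/(7065/(-41 + 7065*(-10 - 1*4))) = 1/(7065/(-41 + 7065*(-10 - 4))) = 1/(7065/(-41 + 7065*(-14))) = 1/(7065/(-41 - 98910)) = 1/(7065/(-98951)) = 1/(7065*(-1/98951)) = 1/(-7065/98951) = -98951/7065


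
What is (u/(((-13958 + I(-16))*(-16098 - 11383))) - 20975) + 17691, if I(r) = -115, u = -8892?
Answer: -423351513328/128913371 ≈ -3284.0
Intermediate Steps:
(u/(((-13958 + I(-16))*(-16098 - 11383))) - 20975) + 17691 = (-8892*1/((-16098 - 11383)*(-13958 - 115)) - 20975) + 17691 = (-8892/((-14073*(-27481))) - 20975) + 17691 = (-8892/386740113 - 20975) + 17691 = (-8892*1/386740113 - 20975) + 17691 = (-2964/128913371 - 20975) + 17691 = -2703957959689/128913371 + 17691 = -423351513328/128913371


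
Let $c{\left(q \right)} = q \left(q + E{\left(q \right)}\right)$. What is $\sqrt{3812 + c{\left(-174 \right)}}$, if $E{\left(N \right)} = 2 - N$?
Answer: $2 \sqrt{866} \approx 58.856$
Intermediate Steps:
$c{\left(q \right)} = 2 q$ ($c{\left(q \right)} = q \left(q - \left(-2 + q\right)\right) = q 2 = 2 q$)
$\sqrt{3812 + c{\left(-174 \right)}} = \sqrt{3812 + 2 \left(-174\right)} = \sqrt{3812 - 348} = \sqrt{3464} = 2 \sqrt{866}$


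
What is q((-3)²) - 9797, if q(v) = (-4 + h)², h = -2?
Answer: -9761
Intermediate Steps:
q(v) = 36 (q(v) = (-4 - 2)² = (-6)² = 36)
q((-3)²) - 9797 = 36 - 9797 = -9761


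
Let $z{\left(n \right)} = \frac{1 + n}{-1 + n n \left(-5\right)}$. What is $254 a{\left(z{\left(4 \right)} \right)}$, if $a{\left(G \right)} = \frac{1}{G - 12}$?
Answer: $- \frac{20574}{977} \approx -21.058$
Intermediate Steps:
$z{\left(n \right)} = \frac{1 + n}{-1 - 5 n^{2}}$ ($z{\left(n \right)} = \frac{1 + n}{-1 + n^{2} \left(-5\right)} = \frac{1 + n}{-1 - 5 n^{2}}$)
$a{\left(G \right)} = \frac{1}{-12 + G}$
$254 a{\left(z{\left(4 \right)} \right)} = \frac{254}{-12 + \frac{-1 - 4}{1 + 5 \cdot 4^{2}}} = \frac{254}{-12 + \frac{-1 - 4}{1 + 5 \cdot 16}} = \frac{254}{-12 + \frac{1}{1 + 80} \left(-5\right)} = \frac{254}{-12 + \frac{1}{81} \left(-5\right)} = \frac{254}{-12 - \frac{5}{81}} = \frac{254}{- \frac{977}{81}} = 254 \left(- \frac{81}{977}\right) = - \frac{20574}{977}$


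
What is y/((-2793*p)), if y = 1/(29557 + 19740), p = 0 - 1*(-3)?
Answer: -1/413059563 ≈ -2.4210e-9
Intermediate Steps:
p = 3 (p = 0 + 3 = 3)
y = 1/49297 ≈ 2.0285e-5
y/((-2793*p)) = 1/(49297*((-2793*3))) = (1/49297)/(-8379) = (1/49297)*(-1/8379) = -1/413059563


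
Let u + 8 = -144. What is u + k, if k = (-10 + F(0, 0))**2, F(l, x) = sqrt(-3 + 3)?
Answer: -52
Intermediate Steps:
u = -152 (u = -8 - 144 = -152)
F(l, x) = 0 (F(l, x) = sqrt(0) = 0)
k = 100 (k = (-10 + 0)**2 = (-10)**2 = 100)
u + k = -152 + 100 = -52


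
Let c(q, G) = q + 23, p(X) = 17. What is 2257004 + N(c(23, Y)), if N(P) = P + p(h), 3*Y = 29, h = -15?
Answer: 2257067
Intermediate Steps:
Y = 29/3 (Y = (⅓)*29 = 29/3 ≈ 9.6667)
c(q, G) = 23 + q
N(P) = 17 + P (N(P) = P + 17 = 17 + P)
2257004 + N(c(23, Y)) = 2257004 + (17 + (23 + 23)) = 2257004 + (17 + 46) = 2257004 + 63 = 2257067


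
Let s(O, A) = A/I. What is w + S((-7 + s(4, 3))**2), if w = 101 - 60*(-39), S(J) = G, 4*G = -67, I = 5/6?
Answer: 9697/4 ≈ 2424.3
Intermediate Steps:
I = 5/6 (I = 5*(1/6) = 5/6 ≈ 0.83333)
s(O, A) = 6*A/5 (s(O, A) = A/(5/6) = A*(6/5) = 6*A/5)
G = -67/4 (G = (1/4)*(-67) = -67/4 ≈ -16.750)
S(J) = -67/4
w = 2441 (w = 101 + 2340 = 2441)
w + S((-7 + s(4, 3))**2) = 2441 - 67/4 = 9697/4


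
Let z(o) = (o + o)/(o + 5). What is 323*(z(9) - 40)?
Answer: -87533/7 ≈ -12505.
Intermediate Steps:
z(o) = 2*o/(5 + o) (z(o) = (2*o)/(5 + o) = 2*o/(5 + o))
323*(z(9) - 40) = 323*(2*9/(5 + 9) - 40) = 323*(2*9/14 - 40) = 323*(2*9*(1/14) - 40) = 323*(9/7 - 40) = 323*(-271/7) = -87533/7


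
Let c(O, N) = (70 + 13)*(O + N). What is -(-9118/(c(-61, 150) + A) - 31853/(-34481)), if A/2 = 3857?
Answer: -166614395/520697581 ≈ -0.31998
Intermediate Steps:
c(O, N) = 83*N + 83*O (c(O, N) = 83*(N + O) = 83*N + 83*O)
A = 7714 (A = 2*3857 = 7714)
-(-9118/(c(-61, 150) + A) - 31853/(-34481)) = -(-9118/((83*150 + 83*(-61)) + 7714) - 31853/(-34481)) = -(-9118/((12450 - 5063) + 7714) - 31853*(-1/34481)) = -(-9118/(7387 + 7714) + 31853/34481) = -(-9118/15101 + 31853/34481) = -1*166614395/520697581 = -166614395/520697581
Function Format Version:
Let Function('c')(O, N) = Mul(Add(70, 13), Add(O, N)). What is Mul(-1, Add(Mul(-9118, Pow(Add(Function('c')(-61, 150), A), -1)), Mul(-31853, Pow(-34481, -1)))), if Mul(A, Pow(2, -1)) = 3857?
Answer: Rational(-166614395, 520697581) ≈ -0.31998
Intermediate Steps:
Function('c')(O, N) = Add(Mul(83, N), Mul(83, O)) (Function('c')(O, N) = Mul(83, Add(N, O)) = Add(Mul(83, N), Mul(83, O)))
A = 7714 (A = Mul(2, 3857) = 7714)
Mul(-1, Add(Mul(-9118, Pow(Add(Function('c')(-61, 150), A), -1)), Mul(-31853, Pow(-34481, -1)))) = Mul(-1, Add(Mul(-9118, Pow(Add(Add(Mul(83, 150), Mul(83, -61)), 7714), -1)), Mul(-31853, Pow(-34481, -1)))) = Mul(-1, Add(Mul(-9118, Pow(Add(Add(12450, -5063), 7714), -1)), Mul(-31853, Rational(-1, 34481)))) = Mul(-1, Add(Mul(-9118, Pow(Add(7387, 7714), -1)), Rational(31853, 34481))) = Mul(-1, Add(Mul(-9118, Pow(15101, -1)), Rational(31853, 34481))) = Mul(-1, Add(Mul(-9118, Rational(1, 15101)), Rational(31853, 34481))) = Mul(-1, Add(Rational(-9118, 15101), Rational(31853, 34481))) = Mul(-1, Rational(166614395, 520697581)) = Rational(-166614395, 520697581)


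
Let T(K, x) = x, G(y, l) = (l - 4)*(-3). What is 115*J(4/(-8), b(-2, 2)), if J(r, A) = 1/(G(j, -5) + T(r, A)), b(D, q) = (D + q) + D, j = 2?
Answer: 23/5 ≈ 4.6000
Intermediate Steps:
b(D, q) = q + 2*D
G(y, l) = 12 - 3*l (G(y, l) = (-4 + l)*(-3) = 12 - 3*l)
J(r, A) = 1/(27 + A) (J(r, A) = 1/((12 - 3*(-5)) + A) = 1/((12 + 15) + A) = 1/(27 + A))
115*J(4/(-8), b(-2, 2)) = 115/(27 + (2 + 2*(-2))) = 115/(27 + (2 - 4)) = 115/(27 - 2) = 115/25 = 115*(1/25) = 23/5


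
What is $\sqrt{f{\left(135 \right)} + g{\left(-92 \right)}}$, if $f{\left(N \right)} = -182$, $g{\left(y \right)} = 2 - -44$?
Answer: $2 i \sqrt{34} \approx 11.662 i$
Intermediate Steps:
$g{\left(y \right)} = 46$ ($g{\left(y \right)} = 2 + 44 = 46$)
$\sqrt{f{\left(135 \right)} + g{\left(-92 \right)}} = \sqrt{-182 + 46} = \sqrt{-136} = 2 i \sqrt{34}$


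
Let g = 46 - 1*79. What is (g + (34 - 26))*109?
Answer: -2725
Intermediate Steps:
g = -33 (g = 46 - 79 = -33)
(g + (34 - 26))*109 = (-33 + (34 - 26))*109 = (-33 + 8)*109 = -25*109 = -2725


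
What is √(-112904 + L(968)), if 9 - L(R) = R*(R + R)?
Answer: I*√1986943 ≈ 1409.6*I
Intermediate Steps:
L(R) = 9 - 2*R² (L(R) = 9 - R*(R + R) = 9 - R*2*R = 9 - 2*R²)
√(-112904 + L(968)) = √(-112904 + (9 - 2*968²)) = √(-112904 + (9 - 2*937024)) = √(-112904 + (9 - 1874048)) = √(-112904 - 1874039) = √(-1986943) = I*√1986943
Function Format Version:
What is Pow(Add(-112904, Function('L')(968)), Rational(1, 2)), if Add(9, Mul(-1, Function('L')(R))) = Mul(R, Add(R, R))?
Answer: Mul(I, Pow(1986943, Rational(1, 2))) ≈ Mul(1409.6, I)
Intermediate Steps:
Function('L')(R) = Add(9, Mul(-2, Pow(R, 2))) (Function('L')(R) = Add(9, Mul(-1, Mul(R, Add(R, R)))) = Add(9, Mul(-1, Mul(R, Mul(2, R)))) = Add(9, Mul(-1, Mul(2, Pow(R, 2)))) = Add(9, Mul(-2, Pow(R, 2))))
Pow(Add(-112904, Function('L')(968)), Rational(1, 2)) = Pow(Add(-112904, Add(9, Mul(-2, Pow(968, 2)))), Rational(1, 2)) = Pow(Add(-112904, Add(9, Mul(-2, 937024))), Rational(1, 2)) = Pow(Add(-112904, Add(9, -1874048)), Rational(1, 2)) = Pow(Add(-112904, -1874039), Rational(1, 2)) = Pow(-1986943, Rational(1, 2)) = Mul(I, Pow(1986943, Rational(1, 2)))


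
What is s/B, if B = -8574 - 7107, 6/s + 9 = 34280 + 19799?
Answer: -1/141311945 ≈ -7.0765e-9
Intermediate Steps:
s = 3/27035 (s = 6/(-9 + (34280 + 19799)) = 6/(-9 + 54079) = 6/54070 = 6*(1/54070) = 3/27035 ≈ 0.00011097)
B = -15681
s/B = (3/27035)/(-15681) = (3/27035)*(-1/15681) = -1/141311945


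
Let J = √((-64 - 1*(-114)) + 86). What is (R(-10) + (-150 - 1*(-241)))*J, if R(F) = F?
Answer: 162*√34 ≈ 944.61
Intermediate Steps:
J = 2*√34 (J = √((-64 + 114) + 86) = √(50 + 86) = √136 = 2*√34 ≈ 11.662)
(R(-10) + (-150 - 1*(-241)))*J = (-10 + (-150 - 1*(-241)))*(2*√34) = (-10 + (-150 + 241))*(2*√34) = (-10 + 91)*(2*√34) = 81*(2*√34) = 162*√34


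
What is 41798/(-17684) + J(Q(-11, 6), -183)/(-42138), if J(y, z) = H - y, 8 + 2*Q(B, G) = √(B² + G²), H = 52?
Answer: -440568607/186292098 + √157/84276 ≈ -2.3648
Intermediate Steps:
Q(B, G) = -4 + √(B² + G²)/2
J(y, z) = 52 - y
41798/(-17684) + J(Q(-11, 6), -183)/(-42138) = 41798/(-17684) + (52 - (-4 + √((-11)² + 6²)/2))/(-42138) = 41798*(-1/17684) + (52 - (-4 + √(121 + 36)/2))*(-1/42138) = -20899/8842 + (52 - (-4 + √157/2))*(-1/42138) = -20899/8842 + (52 + (4 - √157/2))*(-1/42138) = -20899/8842 + (56 - √157/2)*(-1/42138) = -20899/8842 + (-28/21069 + √157/84276) = -440568607/186292098 + √157/84276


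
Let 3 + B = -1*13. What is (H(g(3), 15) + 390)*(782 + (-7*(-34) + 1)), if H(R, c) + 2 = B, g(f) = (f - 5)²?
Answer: 379812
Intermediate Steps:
B = -16 (B = -3 - 1*13 = -3 - 13 = -16)
g(f) = (-5 + f)²
H(R, c) = -18 (H(R, c) = -2 - 16 = -18)
(H(g(3), 15) + 390)*(782 + (-7*(-34) + 1)) = (-18 + 390)*(782 + (-7*(-34) + 1)) = 372*(782 + (238 + 1)) = 372*(782 + 239) = 372*1021 = 379812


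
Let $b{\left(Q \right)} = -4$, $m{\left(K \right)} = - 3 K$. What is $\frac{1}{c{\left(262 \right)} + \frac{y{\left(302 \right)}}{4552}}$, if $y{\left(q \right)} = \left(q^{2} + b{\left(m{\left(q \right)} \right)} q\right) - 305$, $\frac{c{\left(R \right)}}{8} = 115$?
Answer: $\frac{4552}{4277531} \approx 0.0010642$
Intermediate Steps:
$c{\left(R \right)} = 920$ ($c{\left(R \right)} = 8 \cdot 115 = 920$)
$y{\left(q \right)} = -305 + q^{2} - 4 q$ ($y{\left(q \right)} = \left(q^{2} - 4 q\right) - 305 = -305 + q^{2} - 4 q$)
$\frac{1}{c{\left(262 \right)} + \frac{y{\left(302 \right)}}{4552}} = \frac{1}{920 + \frac{-305 + 302^{2} - 1208}{4552}} = \frac{1}{920 + \left(-305 + 91204 - 1208\right) \frac{1}{4552}} = \frac{1}{920 + 89691 \cdot \frac{1}{4552}} = \frac{1}{920 + \frac{89691}{4552}} = \frac{1}{\frac{4277531}{4552}} = \frac{4552}{4277531}$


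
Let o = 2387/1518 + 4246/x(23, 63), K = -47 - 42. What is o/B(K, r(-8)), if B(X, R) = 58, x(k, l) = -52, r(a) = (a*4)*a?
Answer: -2477/1794 ≈ -1.3807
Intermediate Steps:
r(a) = 4*a**2 (r(a) = (4*a)*a = 4*a**2)
K = -89
o = -71833/897 (o = 2387/1518 + 4246/(-52) = 2387*(1/1518) + 4246*(-1/52) = 217/138 - 2123/26 = -71833/897 ≈ -80.081)
o/B(K, r(-8)) = -71833/897/58 = -71833/897*1/58 = -2477/1794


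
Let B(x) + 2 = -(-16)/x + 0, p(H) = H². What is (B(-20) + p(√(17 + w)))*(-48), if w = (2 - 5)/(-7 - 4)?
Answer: -38208/55 ≈ -694.69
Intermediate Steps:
w = 3/11 (w = -3/(-11) = -3*(-1/11) = 3/11 ≈ 0.27273)
B(x) = -2 + 16/x (B(x) = -2 + (-(-16)/x + 0) = -2 + (16/x + 0) = -2 + 16/x)
(B(-20) + p(√(17 + w)))*(-48) = ((-2 + 16/(-20)) + (√(17 + 3/11))²)*(-48) = ((-2 + 16*(-1/20)) + (√(190/11))²)*(-48) = ((-2 - ⅘) + (√2090/11)²)*(-48) = (-14/5 + 190/11)*(-48) = (796/55)*(-48) = -38208/55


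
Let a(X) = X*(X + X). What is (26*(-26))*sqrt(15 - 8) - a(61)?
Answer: -7442 - 676*sqrt(7) ≈ -9230.5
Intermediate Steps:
a(X) = 2*X**2 (a(X) = X*(2*X) = 2*X**2)
(26*(-26))*sqrt(15 - 8) - a(61) = (26*(-26))*sqrt(15 - 8) - 2*61**2 = -676*sqrt(7) - 2*3721 = -676*sqrt(7) - 1*7442 = -676*sqrt(7) - 7442 = -7442 - 676*sqrt(7)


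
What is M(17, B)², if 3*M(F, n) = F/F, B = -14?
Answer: ⅑ ≈ 0.11111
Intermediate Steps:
M(F, n) = ⅓ (M(F, n) = (F/F)/3 = (⅓)*1 = ⅓)
M(17, B)² = (⅓)² = ⅑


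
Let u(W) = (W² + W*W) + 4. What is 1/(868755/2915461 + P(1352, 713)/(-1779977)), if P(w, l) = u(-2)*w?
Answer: 5189453524397/1499063479371 ≈ 3.4618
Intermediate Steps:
u(W) = 4 + 2*W² (u(W) = (W² + W²) + 4 = 2*W² + 4 = 4 + 2*W²)
P(w, l) = 12*w (P(w, l) = (4 + 2*(-2)²)*w = (4 + 2*4)*w = (4 + 8)*w = 12*w)
1/(868755/2915461 + P(1352, 713)/(-1779977)) = 1/(868755/2915461 + (12*1352)/(-1779977)) = 1/(868755*(1/2915461) + 16224*(-1/1779977)) = 1/(868755/2915461 - 16224/1779977) = 1/(1499063479371/5189453524397) = 5189453524397/1499063479371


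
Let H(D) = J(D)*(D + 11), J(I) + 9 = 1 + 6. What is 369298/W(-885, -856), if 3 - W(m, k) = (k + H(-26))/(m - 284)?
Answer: 61672766/383 ≈ 1.6103e+5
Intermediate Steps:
J(I) = -2 (J(I) = -9 + (1 + 6) = -9 + 7 = -2)
H(D) = -22 - 2*D (H(D) = -2*(D + 11) = -2*(11 + D) = -22 - 2*D)
W(m, k) = 3 - (30 + k)/(-284 + m) (W(m, k) = 3 - (k + (-22 - 2*(-26)))/(m - 284) = 3 - (k + (-22 + 52))/(-284 + m) = 3 - (k + 30)/(-284 + m) = 3 - (30 + k)/(-284 + m))
369298/W(-885, -856) = 369298/(((-882 - 1*(-856) + 3*(-885))/(-284 - 885))) = 369298/(((-882 + 856 - 2655)/(-1169))) = 369298/((-1/1169*(-2681))) = 369298/(383/167) = 369298*(167/383) = 61672766/383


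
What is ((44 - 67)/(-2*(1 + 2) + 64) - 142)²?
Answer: 68211081/3364 ≈ 20277.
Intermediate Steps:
((44 - 67)/(-2*(1 + 2) + 64) - 142)² = (-23/(-2*3 + 64) - 142)² = (-23/(-6 + 64) - 142)² = (-23/58 - 142)² = (-8259/58)² = 68211081/3364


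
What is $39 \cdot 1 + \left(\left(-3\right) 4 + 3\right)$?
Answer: $30$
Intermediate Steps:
$39 \cdot 1 + \left(\left(-3\right) 4 + 3\right) = 39 + \left(-12 + 3\right) = 39 - 9 = 30$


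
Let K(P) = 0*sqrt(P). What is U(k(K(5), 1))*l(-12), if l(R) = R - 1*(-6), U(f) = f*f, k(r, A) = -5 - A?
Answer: -216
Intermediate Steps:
K(P) = 0
U(f) = f**2
l(R) = 6 + R (l(R) = R + 6 = 6 + R)
U(k(K(5), 1))*l(-12) = (-5 - 1*1)**2*(6 - 12) = (-5 - 1)**2*(-6) = (-6)**2*(-6) = 36*(-6) = -216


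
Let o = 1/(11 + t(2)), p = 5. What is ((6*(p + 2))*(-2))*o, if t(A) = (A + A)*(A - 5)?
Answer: 84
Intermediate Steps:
t(A) = 2*A*(-5 + A) (t(A) = (2*A)*(-5 + A) = 2*A*(-5 + A))
o = -1 (o = 1/(11 + 2*2*(-5 + 2)) = 1/(11 + 2*2*(-3)) = 1/(11 - 12) = 1/(-1) = -1)
((6*(p + 2))*(-2))*o = ((6*(5 + 2))*(-2))*(-1) = ((6*7)*(-2))*(-1) = (42*(-2))*(-1) = -84*(-1) = 84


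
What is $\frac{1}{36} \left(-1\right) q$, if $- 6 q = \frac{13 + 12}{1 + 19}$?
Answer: $\frac{5}{864} \approx 0.005787$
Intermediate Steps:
$q = - \frac{5}{24}$ ($q = - \frac{\left(13 + 12\right) \frac{1}{1 + 19}}{6} = - \frac{25 \cdot \frac{1}{20}}{6} = \left(- \frac{1}{6}\right) \frac{5}{4} = - \frac{5}{24} \approx -0.20833$)
$\frac{1}{36} \left(-1\right) q = \frac{1}{36} \left(-1\right) \left(- \frac{5}{24}\right) = \left(- \frac{1}{36}\right) \left(- \frac{5}{24}\right) = \frac{5}{864}$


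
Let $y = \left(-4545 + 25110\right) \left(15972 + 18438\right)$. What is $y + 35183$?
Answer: $707676833$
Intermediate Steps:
$y = 707641650$ ($y = 20565 \cdot 34410 = 707641650$)
$y + 35183 = 707641650 + 35183 = 707676833$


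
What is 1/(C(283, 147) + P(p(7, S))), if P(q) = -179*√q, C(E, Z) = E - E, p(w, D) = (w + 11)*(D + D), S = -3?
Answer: I*√3/3222 ≈ 0.00053757*I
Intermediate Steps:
p(w, D) = 2*D*(11 + w) (p(w, D) = (11 + w)*(2*D) = 2*D*(11 + w))
C(E, Z) = 0
1/(C(283, 147) + P(p(7, S))) = 1/(0 - 179*I*√6*√(11 + 7)) = 1/(0 - 179*6*I*√3) = 1/(0 - 1074*I*√3) = 1/(-1074*I*√3) = I*√3/3222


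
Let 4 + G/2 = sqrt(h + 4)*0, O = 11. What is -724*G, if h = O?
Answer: 5792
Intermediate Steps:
h = 11
G = -8 (G = -8 + 2*(sqrt(11 + 4)*0) = -8 + 2*(sqrt(15)*0) = -8 + 2*0 = -8 + 0 = -8)
-724*G = -724*(-8) = 5792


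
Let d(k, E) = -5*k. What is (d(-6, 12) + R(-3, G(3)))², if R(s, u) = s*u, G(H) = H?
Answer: 441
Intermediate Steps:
(d(-6, 12) + R(-3, G(3)))² = (-5*(-6) - 3*3)² = (30 - 9)² = 21² = 441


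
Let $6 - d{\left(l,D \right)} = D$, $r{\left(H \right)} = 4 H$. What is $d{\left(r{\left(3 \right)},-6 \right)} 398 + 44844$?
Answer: $49620$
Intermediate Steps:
$d{\left(l,D \right)} = 6 - D$
$d{\left(r{\left(3 \right)},-6 \right)} 398 + 44844 = \left(6 - -6\right) 398 + 44844 = \left(6 + 6\right) 398 + 44844 = 12 \cdot 398 + 44844 = 4776 + 44844 = 49620$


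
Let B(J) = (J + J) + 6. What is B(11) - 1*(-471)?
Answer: 499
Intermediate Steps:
B(J) = 6 + 2*J (B(J) = 2*J + 6 = 6 + 2*J)
B(11) - 1*(-471) = (6 + 2*11) - 1*(-471) = (6 + 22) + 471 = 28 + 471 = 499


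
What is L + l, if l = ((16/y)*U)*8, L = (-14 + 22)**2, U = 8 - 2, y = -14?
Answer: 64/7 ≈ 9.1429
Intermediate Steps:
U = 6
L = 64 (L = 8**2 = 64)
l = -384/7 (l = ((16/(-14))*6)*8 = ((16*(-1/14))*6)*8 = -8/7*6*8 = -48/7*8 = -384/7 ≈ -54.857)
L + l = 64 - 384/7 = 64/7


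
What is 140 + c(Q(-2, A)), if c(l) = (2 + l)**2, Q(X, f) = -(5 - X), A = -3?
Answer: 165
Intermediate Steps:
Q(X, f) = -5 + X
140 + c(Q(-2, A)) = 140 + (2 + (-5 - 2))**2 = 140 + (2 - 7)**2 = 140 + (-5)**2 = 140 + 25 = 165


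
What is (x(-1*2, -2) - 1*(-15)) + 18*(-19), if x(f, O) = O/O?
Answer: -326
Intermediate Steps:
x(f, O) = 1
(x(-1*2, -2) - 1*(-15)) + 18*(-19) = (1 - 1*(-15)) + 18*(-19) = (1 + 15) - 342 = 16 - 342 = -326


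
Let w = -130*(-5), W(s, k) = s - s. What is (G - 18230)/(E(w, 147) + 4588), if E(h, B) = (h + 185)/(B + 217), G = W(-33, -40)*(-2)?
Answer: -6635720/1670867 ≈ -3.9714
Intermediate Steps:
W(s, k) = 0
w = 650
G = 0 (G = 0*(-2) = 0)
E(h, B) = (185 + h)/(217 + B)
(G - 18230)/(E(w, 147) + 4588) = (0 - 18230)/((185 + 650)/(217 + 147) + 4588) = -18230/(835/364 + 4588) = -18230/1670867/364 = -18230*364/1670867 = -6635720/1670867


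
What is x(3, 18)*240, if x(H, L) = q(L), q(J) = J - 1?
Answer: 4080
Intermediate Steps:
q(J) = -1 + J
x(H, L) = -1 + L
x(3, 18)*240 = (-1 + 18)*240 = 17*240 = 4080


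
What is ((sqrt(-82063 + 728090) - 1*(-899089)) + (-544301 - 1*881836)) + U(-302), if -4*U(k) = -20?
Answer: -527043 + sqrt(646027) ≈ -5.2624e+5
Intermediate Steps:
U(k) = 5 (U(k) = -1/4*(-20) = 5)
((sqrt(-82063 + 728090) - 1*(-899089)) + (-544301 - 1*881836)) + U(-302) = ((sqrt(-82063 + 728090) - 1*(-899089)) + (-544301 - 1*881836)) + 5 = ((sqrt(646027) + 899089) + (-544301 - 881836)) + 5 = ((899089 + sqrt(646027)) - 1426137) + 5 = (-527048 + sqrt(646027)) + 5 = -527043 + sqrt(646027)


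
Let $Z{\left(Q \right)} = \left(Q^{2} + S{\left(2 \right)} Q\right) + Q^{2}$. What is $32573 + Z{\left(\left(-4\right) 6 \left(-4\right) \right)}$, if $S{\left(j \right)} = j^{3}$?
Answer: $51773$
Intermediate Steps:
$Z{\left(Q \right)} = 2 Q^{2} + 8 Q$ ($Z{\left(Q \right)} = \left(Q^{2} + 2^{3} Q\right) + Q^{2} = \left(Q^{2} + 8 Q\right) + Q^{2} = 2 Q^{2} + 8 Q$)
$32573 + Z{\left(\left(-4\right) 6 \left(-4\right) \right)} = 32573 + 2 \left(-4\right) 6 \left(-4\right) \left(4 + \left(-4\right) 6 \left(-4\right)\right) = 32573 + 2 \left(\left(-24\right) \left(-4\right)\right) \left(4 - -96\right) = 32573 + 2 \cdot 96 \left(4 + 96\right) = 32573 + 2 \cdot 96 \cdot 100 = 32573 + 19200 = 51773$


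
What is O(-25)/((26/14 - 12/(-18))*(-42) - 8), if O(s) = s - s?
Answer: 0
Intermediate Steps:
O(s) = 0
O(-25)/((26/14 - 12/(-18))*(-42) - 8) = 0/((26/14 - 12/(-18))*(-42) - 8) = 0/((26*(1/14) - 12*(-1/18))*(-42) - 8) = 0/((13/7 + ⅔)*(-42) - 8) = 0/((53/21)*(-42) - 8) = 0/(-106 - 8) = 0/(-114) = 0*(-1/114) = 0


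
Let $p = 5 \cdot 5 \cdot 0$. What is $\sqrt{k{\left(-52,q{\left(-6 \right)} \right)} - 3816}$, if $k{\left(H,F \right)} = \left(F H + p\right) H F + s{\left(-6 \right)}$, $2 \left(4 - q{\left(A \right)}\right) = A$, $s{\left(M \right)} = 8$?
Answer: $4 \sqrt{8043} \approx 358.73$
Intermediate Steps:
$q{\left(A \right)} = 4 - \frac{A}{2}$
$p = 0$ ($p = 25 \cdot 0 = 0$)
$k{\left(H,F \right)} = 8 + F^{2} H^{2}$ ($k{\left(H,F \right)} = \left(F H + 0\right) H F + 8 = F H H F + 8 = F H^{2} F + 8 = F^{2} H^{2} + 8 = 8 + F^{2} H^{2}$)
$\sqrt{k{\left(-52,q{\left(-6 \right)} \right)} - 3816} = \sqrt{\left(8 + \left(4 - -3\right)^{2} \left(-52\right)^{2}\right) - 3816} = \sqrt{\left(8 + \left(4 + 3\right)^{2} \cdot 2704\right) - 3816} = \sqrt{\left(8 + 7^{2} \cdot 2704\right) - 3816} = \sqrt{\left(8 + 49 \cdot 2704\right) - 3816} = \sqrt{\left(8 + 132496\right) - 3816} = \sqrt{132504 - 3816} = \sqrt{128688} = 4 \sqrt{8043}$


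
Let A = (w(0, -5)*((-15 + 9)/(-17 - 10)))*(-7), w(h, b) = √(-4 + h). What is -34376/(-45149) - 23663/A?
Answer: 34376/45149 - 212967*I/28 ≈ 0.76139 - 7606.0*I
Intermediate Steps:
A = -28*I/9 (A = (√(-4 + 0)*((-15 + 9)/(-17 - 10)))*(-7) = (√(-4)*(-6/(-27)))*(-7) = ((2*I)*(-6*(-1/27)))*(-7) = ((2*I)*(2/9))*(-7) = (4*I/9)*(-7) = -28*I/9 ≈ -3.1111*I)
-34376/(-45149) - 23663/A = -34376/(-45149) - 23663*9*I/28 = -34376*(-1/45149) - 212967*I/28 = 34376/45149 - 212967*I/28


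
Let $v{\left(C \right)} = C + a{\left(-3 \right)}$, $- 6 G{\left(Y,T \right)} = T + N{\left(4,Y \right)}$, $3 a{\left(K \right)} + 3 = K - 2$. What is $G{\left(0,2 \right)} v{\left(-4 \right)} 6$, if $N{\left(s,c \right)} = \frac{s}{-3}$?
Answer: $\frac{40}{9} \approx 4.4444$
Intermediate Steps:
$a{\left(K \right)} = - \frac{5}{3} + \frac{K}{3}$ ($a{\left(K \right)} = -1 + \frac{K - 2}{3} = -1 + \frac{-2 + K}{3} = -1 + \left(- \frac{2}{3} + \frac{K}{3}\right) = - \frac{5}{3} + \frac{K}{3}$)
$N{\left(s,c \right)} = - \frac{s}{3}$ ($N{\left(s,c \right)} = s \left(- \frac{1}{3}\right) = - \frac{s}{3}$)
$G{\left(Y,T \right)} = \frac{2}{9} - \frac{T}{6}$ ($G{\left(Y,T \right)} = - \frac{T - \frac{4}{3}}{6} = - \frac{- \frac{4}{3} + T}{6} = \frac{2}{9} - \frac{T}{6}$)
$v{\left(C \right)} = - \frac{8}{3} + C$ ($v{\left(C \right)} = C + \left(- \frac{5}{3} + \frac{1}{3} \left(-3\right)\right) = C - \frac{8}{3} = - \frac{8}{3} + C$)
$G{\left(0,2 \right)} v{\left(-4 \right)} 6 = \left(\frac{2}{9} - \frac{1}{3}\right) \left(- \frac{8}{3} - 4\right) 6 = \left(\frac{2}{9} - \frac{1}{3}\right) \left(- \frac{20}{3}\right) 6 = \left(- \frac{1}{9}\right) \left(- \frac{20}{3}\right) 6 = \frac{20}{27} \cdot 6 = \frac{40}{9}$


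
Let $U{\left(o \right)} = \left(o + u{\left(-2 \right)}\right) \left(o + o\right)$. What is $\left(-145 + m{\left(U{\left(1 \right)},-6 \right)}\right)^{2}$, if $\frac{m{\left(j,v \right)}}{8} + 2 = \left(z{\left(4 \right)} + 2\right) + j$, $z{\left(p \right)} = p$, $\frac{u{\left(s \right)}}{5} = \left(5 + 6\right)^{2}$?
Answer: $91833889$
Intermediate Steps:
$u{\left(s \right)} = 605$ ($u{\left(s \right)} = 5 \left(5 + 6\right)^{2} = 5 \cdot 11^{2} = 5 \cdot 121 = 605$)
$U{\left(o \right)} = 2 o \left(605 + o\right)$ ($U{\left(o \right)} = \left(o + 605\right) \left(o + o\right) = \left(605 + o\right) 2 o = 2 o \left(605 + o\right)$)
$m{\left(j,v \right)} = 32 + 8 j$ ($m{\left(j,v \right)} = -16 + 8 \left(\left(4 + 2\right) + j\right) = -16 + 8 \left(6 + j\right) = -16 + \left(48 + 8 j\right) = 32 + 8 j$)
$\left(-145 + m{\left(U{\left(1 \right)},-6 \right)}\right)^{2} = \left(-145 + \left(32 + 8 \cdot 2 \cdot 1 \left(605 + 1\right)\right)\right)^{2} = \left(-145 + \left(32 + 8 \cdot 2 \cdot 1 \cdot 606\right)\right)^{2} = \left(-145 + \left(32 + 8 \cdot 1212\right)\right)^{2} = \left(-145 + \left(32 + 9696\right)\right)^{2} = \left(-145 + 9728\right)^{2} = 9583^{2} = 91833889$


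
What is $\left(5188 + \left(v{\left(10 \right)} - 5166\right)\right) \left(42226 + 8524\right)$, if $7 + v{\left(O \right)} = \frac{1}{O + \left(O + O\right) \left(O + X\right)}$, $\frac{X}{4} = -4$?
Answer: $\frac{8368675}{11} \approx 7.6079 \cdot 10^{5}$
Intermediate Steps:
$X = -16$ ($X = 4 \left(-4\right) = -16$)
$v{\left(O \right)} = -7 + \frac{1}{O + 2 O \left(-16 + O\right)}$ ($v{\left(O \right)} = -7 + \frac{1}{O + \left(O + O\right) \left(O - 16\right)} = -7 + \frac{1}{O + 2 O \left(-16 + O\right)}$)
$\left(5188 + \left(v{\left(10 \right)} - 5166\right)\right) \left(42226 + 8524\right) = \left(5188 - \left(5166 - \frac{1 - 14 \cdot 10^{2} + 217 \cdot 10}{10 \left(-31 + 2 \cdot 10\right)}\right)\right) \left(42226 + 8524\right) = \left(5188 - \left(5166 - \frac{1 - 1400 + 2170}{10 \left(-31 + 20\right)}\right)\right) 50750 = \left(5188 - \left(5166 - \frac{1 - 1400 + 2170}{10 \left(-11\right)}\right)\right) 50750 = \left(5188 - \left(5166 + \frac{1}{110} \cdot 771\right)\right) 50750 = \left(5188 - \frac{569031}{110}\right) 50750 = \frac{1649}{110} \cdot 50750 = \frac{8368675}{11}$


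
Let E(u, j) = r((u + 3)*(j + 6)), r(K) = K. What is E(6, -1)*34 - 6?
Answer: 1524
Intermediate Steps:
E(u, j) = (3 + u)*(6 + j) (E(u, j) = (u + 3)*(j + 6) = (3 + u)*(6 + j))
E(6, -1)*34 - 6 = (18 + 3*(-1) + 6*6 - 1*6)*34 - 6 = (18 - 3 + 36 - 6)*34 - 6 = 45*34 - 6 = 1530 - 6 = 1524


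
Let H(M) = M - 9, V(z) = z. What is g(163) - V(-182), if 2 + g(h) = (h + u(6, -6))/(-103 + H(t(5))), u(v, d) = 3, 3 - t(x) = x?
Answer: 10177/57 ≈ 178.54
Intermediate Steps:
t(x) = 3 - x
H(M) = -9 + M
g(h) = -77/38 - h/114 (g(h) = -2 + (h + 3)/(-103 + (-9 + (3 - 1*5))) = -2 + (3 + h)/(-103 + (-9 + (3 - 5))) = -2 + (3 + h)/(-103 + (-9 - 2)) = -2 + (3 + h)/(-103 - 11) = -2 + (3 + h)/(-114) = -2 + (3 + h)*(-1/114) = -2 + (-1/38 - h/114) = -77/38 - h/114)
g(163) - V(-182) = (-77/38 - 1/114*163) - 1*(-182) = (-77/38 - 163/114) + 182 = -197/57 + 182 = 10177/57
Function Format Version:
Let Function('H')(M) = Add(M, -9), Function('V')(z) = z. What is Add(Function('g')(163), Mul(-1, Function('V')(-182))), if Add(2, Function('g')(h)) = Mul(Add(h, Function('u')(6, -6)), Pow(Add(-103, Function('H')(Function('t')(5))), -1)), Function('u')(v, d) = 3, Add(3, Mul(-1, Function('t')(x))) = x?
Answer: Rational(10177, 57) ≈ 178.54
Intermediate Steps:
Function('t')(x) = Add(3, Mul(-1, x))
Function('H')(M) = Add(-9, M)
Function('g')(h) = Add(Rational(-77, 38), Mul(Rational(-1, 114), h)) (Function('g')(h) = Add(-2, Mul(Add(h, 3), Pow(Add(-103, Add(-9, Add(3, Mul(-1, 5)))), -1))) = Add(-2, Mul(Add(3, h), Pow(Add(-103, Add(-9, Add(3, -5))), -1))) = Add(-2, Mul(Add(3, h), Pow(Add(-103, Add(-9, -2)), -1))) = Add(-2, Mul(Add(3, h), Pow(Add(-103, -11), -1))) = Add(-2, Mul(Add(3, h), Pow(-114, -1))) = Add(-2, Mul(Add(3, h), Rational(-1, 114))) = Add(-2, Add(Rational(-1, 38), Mul(Rational(-1, 114), h))) = Add(Rational(-77, 38), Mul(Rational(-1, 114), h)))
Add(Function('g')(163), Mul(-1, Function('V')(-182))) = Add(Add(Rational(-77, 38), Mul(Rational(-1, 114), 163)), Mul(-1, -182)) = Add(Add(Rational(-77, 38), Rational(-163, 114)), 182) = Add(Rational(-197, 57), 182) = Rational(10177, 57)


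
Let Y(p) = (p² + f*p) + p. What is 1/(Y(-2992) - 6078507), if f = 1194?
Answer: -1/701883 ≈ -1.4247e-6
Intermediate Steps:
Y(p) = p² + 1195*p (Y(p) = (p² + 1194*p) + p = p² + 1195*p)
1/(Y(-2992) - 6078507) = 1/(-2992*(1195 - 2992) - 6078507) = 1/(-2992*(-1797) - 6078507) = 1/(5376624 - 6078507) = 1/(-701883) = -1/701883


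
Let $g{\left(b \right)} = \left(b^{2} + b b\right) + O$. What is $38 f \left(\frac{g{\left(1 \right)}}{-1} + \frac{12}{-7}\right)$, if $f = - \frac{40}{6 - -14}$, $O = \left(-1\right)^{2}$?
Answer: $\frac{2508}{7} \approx 358.29$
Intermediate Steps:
$O = 1$
$g{\left(b \right)} = 1 + 2 b^{2}$ ($g{\left(b \right)} = \left(b^{2} + b b\right) + 1 = \left(b^{2} + b^{2}\right) + 1 = 2 b^{2} + 1 = 1 + 2 b^{2}$)
$f = -2$ ($f = - \frac{40}{6 + 14} = - \frac{40}{20} = \left(-40\right) \frac{1}{20} = -2$)
$38 f \left(\frac{g{\left(1 \right)}}{-1} + \frac{12}{-7}\right) = 38 \left(-2\right) \left(\frac{1 + 2 \cdot 1^{2}}{-1} + \frac{12}{-7}\right) = - 76 \left(\left(1 + 2 \cdot 1\right) \left(-1\right) + 12 \left(- \frac{1}{7}\right)\right) = - 76 \left(\left(1 + 2\right) \left(-1\right) - \frac{12}{7}\right) = - 76 \left(3 \left(-1\right) - \frac{12}{7}\right) = - 76 \left(-3 - \frac{12}{7}\right) = \left(-76\right) \left(- \frac{33}{7}\right) = \frac{2508}{7}$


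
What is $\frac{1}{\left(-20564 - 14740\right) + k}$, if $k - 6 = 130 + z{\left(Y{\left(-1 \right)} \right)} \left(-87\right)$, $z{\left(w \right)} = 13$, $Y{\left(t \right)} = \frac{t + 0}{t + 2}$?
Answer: $- \frac{1}{36299} \approx -2.7549 \cdot 10^{-5}$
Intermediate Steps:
$Y{\left(t \right)} = \frac{t}{2 + t}$
$k = -995$ ($k = 6 + \left(130 + 13 \left(-87\right)\right) = 6 + \left(130 - 1131\right) = 6 - 1001 = -995$)
$\frac{1}{\left(-20564 - 14740\right) + k} = \frac{1}{\left(-20564 - 14740\right) - 995} = \frac{1}{-35304 - 995} = \frac{1}{-36299} = - \frac{1}{36299}$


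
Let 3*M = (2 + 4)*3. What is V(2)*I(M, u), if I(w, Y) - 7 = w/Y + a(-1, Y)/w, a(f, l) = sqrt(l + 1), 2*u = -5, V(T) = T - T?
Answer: 0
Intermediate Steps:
V(T) = 0
u = -5/2 (u = (1/2)*(-5) = -5/2 ≈ -2.5000)
M = 6 (M = ((2 + 4)*3)/3 = (6*3)/3 = (1/3)*18 = 6)
a(f, l) = sqrt(1 + l)
I(w, Y) = 7 + w/Y + sqrt(1 + Y)/w (I(w, Y) = 7 + (w/Y + sqrt(1 + Y)/w) = 7 + w/Y + sqrt(1 + Y)/w)
V(2)*I(M, u) = 0*(7 + 6/(-5/2) + sqrt(1 - 5/2)/6) = 0*(7 + 6*(-2/5) + sqrt(-3/2)/6) = 0*(7 - 12/5 + (I*sqrt(6)/2)/6) = 0*(7 - 12/5 + I*sqrt(6)/12) = 0*(23/5 + I*sqrt(6)/12) = 0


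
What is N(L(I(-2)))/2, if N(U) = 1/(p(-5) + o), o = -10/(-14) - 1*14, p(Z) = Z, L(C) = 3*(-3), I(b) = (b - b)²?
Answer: -7/256 ≈ -0.027344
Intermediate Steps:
I(b) = 0 (I(b) = 0² = 0)
L(C) = -9
o = -93/7 (o = -10*(-1/14) - 14 = 5/7 - 14 = -93/7 ≈ -13.286)
N(U) = -7/128 (N(U) = 1/(-5 - 93/7) = 1/(-128/7) = -7/128)
N(L(I(-2)))/2 = -7/128/2 = -7/128*½ = -7/256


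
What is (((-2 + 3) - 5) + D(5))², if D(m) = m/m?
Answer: 9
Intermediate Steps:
D(m) = 1
(((-2 + 3) - 5) + D(5))² = (((-2 + 3) - 5) + 1)² = ((1 - 5) + 1)² = (-4 + 1)² = (-3)² = 9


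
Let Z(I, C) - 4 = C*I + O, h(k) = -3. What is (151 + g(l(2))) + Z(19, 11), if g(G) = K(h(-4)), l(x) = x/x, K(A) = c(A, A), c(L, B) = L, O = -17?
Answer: 344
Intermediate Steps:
K(A) = A
l(x) = 1
Z(I, C) = -13 + C*I (Z(I, C) = 4 + (C*I - 17) = 4 + (-17 + C*I) = -13 + C*I)
g(G) = -3
(151 + g(l(2))) + Z(19, 11) = (151 - 3) + (-13 + 11*19) = 148 + (-13 + 209) = 148 + 196 = 344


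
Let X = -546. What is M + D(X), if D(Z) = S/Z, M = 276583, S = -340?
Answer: 75507329/273 ≈ 2.7658e+5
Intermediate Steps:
D(Z) = -340/Z
M + D(X) = 276583 - 340/(-546) = 276583 - 340*(-1/546) = 276583 + 170/273 = 75507329/273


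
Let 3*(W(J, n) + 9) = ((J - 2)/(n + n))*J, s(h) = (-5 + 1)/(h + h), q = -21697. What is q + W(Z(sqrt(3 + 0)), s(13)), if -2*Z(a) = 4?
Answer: -65144/3 ≈ -21715.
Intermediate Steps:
Z(a) = -2 (Z(a) = -1/2*4 = -2)
s(h) = -2/h (s(h) = -4*1/(2*h) = -2/h)
W(J, n) = -9 + J*(-2 + J)/(6*n) (W(J, n) = -9 + (((J - 2)/(n + n))*J)/3 = -9 + (((-2 + J)/((2*n)))*J)/3 = -9 + (((-2 + J)*(1/(2*n)))*J)/3 = -9 + (((-2 + J)/(2*n))*J)/3 = -9 + (J*(-2 + J)/(2*n))/3 = -9 + J*(-2 + J)/(6*n))
q + W(Z(sqrt(3 + 0)), s(13)) = -21697 + ((-2)**2 - (-108)/13 - 2*(-2))/(6*((-2/13))) = -21697 + (4 - (-108)/13 + 4)/(6*((-2*1/13))) = -21697 + (4 - 54*(-2/13) + 4)/(6*(-2/13)) = -21697 + (1/6)*(-13/2)*(4 + 108/13 + 4) = -21697 + (1/6)*(-13/2)*(212/13) = -21697 - 53/3 = -65144/3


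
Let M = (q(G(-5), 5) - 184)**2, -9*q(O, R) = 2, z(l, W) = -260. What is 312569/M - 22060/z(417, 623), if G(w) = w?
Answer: 3361242449/35736532 ≈ 94.056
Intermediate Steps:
q(O, R) = -2/9 (q(O, R) = -1/9*2 = -2/9)
M = 2748964/81 (M = (-2/9 - 184)**2 = (-1658/9)**2 = 2748964/81 ≈ 33938.)
312569/M - 22060/z(417, 623) = 312569/(2748964/81) - 22060/(-260) = 312569*(81/2748964) - 22060*(-1/260) = 25318089/2748964 + 1103/13 = 3361242449/35736532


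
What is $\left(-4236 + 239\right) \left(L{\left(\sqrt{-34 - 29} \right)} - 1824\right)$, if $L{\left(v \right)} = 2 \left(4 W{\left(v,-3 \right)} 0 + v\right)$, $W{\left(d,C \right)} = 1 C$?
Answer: $7290528 - 23982 i \sqrt{7} \approx 7.2905 \cdot 10^{6} - 63450.0 i$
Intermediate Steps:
$W{\left(d,C \right)} = C$
$L{\left(v \right)} = 2 v$ ($L{\left(v \right)} = 2 \left(4 \left(-3\right) 0 + v\right) = 2 \left(\left(-12\right) 0 + v\right) = 2 \left(0 + v\right) = 2 v$)
$\left(-4236 + 239\right) \left(L{\left(\sqrt{-34 - 29} \right)} - 1824\right) = \left(-4236 + 239\right) \left(2 \sqrt{-34 - 29} - 1824\right) = - 3997 \left(2 \sqrt{-63} - 1824\right) = - 3997 \left(2 \cdot 3 i \sqrt{7} - 1824\right) = - 3997 \left(6 i \sqrt{7} - 1824\right) = - 3997 \left(-1824 + 6 i \sqrt{7}\right) = 7290528 - 23982 i \sqrt{7}$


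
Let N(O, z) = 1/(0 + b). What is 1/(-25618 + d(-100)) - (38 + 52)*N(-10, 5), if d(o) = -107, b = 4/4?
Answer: -2315251/25725 ≈ -90.000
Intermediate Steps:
b = 1 (b = 4*(¼) = 1)
N(O, z) = 1 (N(O, z) = 1/(0 + 1) = 1/1 = 1)
1/(-25618 + d(-100)) - (38 + 52)*N(-10, 5) = 1/(-25618 - 107) - (38 + 52) = 1/(-25725) - 90 = -1/25725 - 1*90 = -1/25725 - 90 = -2315251/25725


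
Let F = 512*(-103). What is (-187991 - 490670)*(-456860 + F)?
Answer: 345842930956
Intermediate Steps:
F = -52736
(-187991 - 490670)*(-456860 + F) = (-187991 - 490670)*(-456860 - 52736) = -678661*(-509596) = 345842930956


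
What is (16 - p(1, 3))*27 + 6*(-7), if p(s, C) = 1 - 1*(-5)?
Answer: 228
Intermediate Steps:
p(s, C) = 6 (p(s, C) = 1 + 5 = 6)
(16 - p(1, 3))*27 + 6*(-7) = (16 - 1*6)*27 + 6*(-7) = (16 - 6)*27 - 42 = 10*27 - 42 = 270 - 42 = 228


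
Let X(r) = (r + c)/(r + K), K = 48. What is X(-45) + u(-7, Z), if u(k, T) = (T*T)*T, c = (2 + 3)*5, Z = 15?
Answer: 10105/3 ≈ 3368.3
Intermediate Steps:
c = 25 (c = 5*5 = 25)
u(k, T) = T**3 (u(k, T) = T**2*T = T**3)
X(r) = (25 + r)/(48 + r) (X(r) = (r + 25)/(r + 48) = (25 + r)/(48 + r))
X(-45) + u(-7, Z) = (25 - 45)/(48 - 45) + 15**3 = -20/3 + 3375 = 10105/3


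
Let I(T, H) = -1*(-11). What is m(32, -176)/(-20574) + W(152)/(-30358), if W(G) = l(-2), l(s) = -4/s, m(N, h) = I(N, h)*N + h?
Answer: -1346039/156146373 ≈ -0.0086204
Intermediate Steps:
I(T, H) = 11
m(N, h) = h + 11*N (m(N, h) = 11*N + h = h + 11*N)
W(G) = 2 (W(G) = -4/(-2) = -4*(-½) = 2)
m(32, -176)/(-20574) + W(152)/(-30358) = (-176 + 11*32)/(-20574) + 2/(-30358) = (-176 + 352)*(-1/20574) + 2*(-1/30358) = 176*(-1/20574) - 1/15179 = -88/10287 - 1/15179 = -1346039/156146373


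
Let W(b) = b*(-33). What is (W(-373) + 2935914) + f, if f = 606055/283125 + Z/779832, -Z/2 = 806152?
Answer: 5424483172275148/1839916125 ≈ 2.9482e+6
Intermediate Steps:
Z = -1612304 (Z = -2*806152 = -1612304)
f = 134479273/1839916125 (f = 606055/283125 - 1612304/779832 = 606055*(1/283125) - 1612304*1/779832 = 121211/56625 - 201538/97479 = 134479273/1839916125 ≈ 0.073090)
W(b) = -33*b
(W(-373) + 2935914) + f = (-33*(-373) + 2935914) + 134479273/1839916125 = (12309 + 2935914) + 134479273/1839916125 = 2948223 + 134479273/1839916125 = 5424483172275148/1839916125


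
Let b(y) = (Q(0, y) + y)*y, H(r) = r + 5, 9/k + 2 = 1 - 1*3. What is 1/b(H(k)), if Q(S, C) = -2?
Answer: 16/33 ≈ 0.48485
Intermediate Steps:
k = -9/4 (k = 9/(-2 + (1 - 1*3)) = 9/(-2 + (1 - 3)) = 9/(-2 - 2) = 9/(-4) = 9*(-¼) = -9/4 ≈ -2.2500)
H(r) = 5 + r
b(y) = y*(-2 + y) (b(y) = (-2 + y)*y = y*(-2 + y))
1/b(H(k)) = 1/((5 - 9/4)*(-2 + (5 - 9/4))) = 1/(11*(-2 + 11/4)/4) = 1/((11/4)*(¾)) = 1/(33/16) = 16/33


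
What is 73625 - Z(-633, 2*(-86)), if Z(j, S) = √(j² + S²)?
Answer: 73625 - √430273 ≈ 72969.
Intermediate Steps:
Z(j, S) = √(S² + j²)
73625 - Z(-633, 2*(-86)) = 73625 - √((2*(-86))² + (-633)²) = 73625 - √((-172)² + 400689) = 73625 - √(29584 + 400689) = 73625 - √430273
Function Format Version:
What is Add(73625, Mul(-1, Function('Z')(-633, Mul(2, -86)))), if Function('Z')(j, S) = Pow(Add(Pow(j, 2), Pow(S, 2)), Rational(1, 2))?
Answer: Add(73625, Mul(-1, Pow(430273, Rational(1, 2)))) ≈ 72969.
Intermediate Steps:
Function('Z')(j, S) = Pow(Add(Pow(S, 2), Pow(j, 2)), Rational(1, 2))
Add(73625, Mul(-1, Function('Z')(-633, Mul(2, -86)))) = Add(73625, Mul(-1, Pow(Add(Pow(Mul(2, -86), 2), Pow(-633, 2)), Rational(1, 2)))) = Add(73625, Mul(-1, Pow(Add(Pow(-172, 2), 400689), Rational(1, 2)))) = Add(73625, Mul(-1, Pow(Add(29584, 400689), Rational(1, 2)))) = Add(73625, Mul(-1, Pow(430273, Rational(1, 2))))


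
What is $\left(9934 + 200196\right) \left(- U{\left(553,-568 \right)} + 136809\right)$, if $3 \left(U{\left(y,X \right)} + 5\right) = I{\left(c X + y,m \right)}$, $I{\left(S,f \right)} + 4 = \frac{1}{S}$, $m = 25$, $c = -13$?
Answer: $\frac{684542581497130}{23811} \approx 2.8749 \cdot 10^{10}$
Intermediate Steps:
$I{\left(S,f \right)} = -4 + \frac{1}{S}$
$U{\left(y,X \right)} = - \frac{19}{3} + \frac{1}{3 \left(y - 13 X\right)}$ ($U{\left(y,X \right)} = -5 + \frac{-4 + \frac{1}{- 13 X + y}}{3} = -5 + \frac{-4 + \frac{1}{y - 13 X}}{3} = -5 - \left(\frac{4}{3} - \frac{1}{3 \left(y - 13 X\right)}\right) = - \frac{19}{3} + \frac{1}{3 \left(y - 13 X\right)}$)
$\left(9934 + 200196\right) \left(- U{\left(553,-568 \right)} + 136809\right) = \left(9934 + 200196\right) \left(- \frac{1 - 10507 + 247 \left(-568\right)}{3 \left(553 - -7384\right)} + 136809\right) = 210130 \left(- \frac{1 - 10507 - 140296}{3 \left(553 + 7384\right)} + 136809\right) = 210130 \left(- \frac{-150802}{3 \cdot 7937} + 136809\right) = 210130 \left(\left(-1\right) \left(- \frac{150802}{23811}\right) + 136809\right) = 210130 \left(\frac{150802}{23811} + 136809\right) = 210130 \cdot \frac{3257709901}{23811} = \frac{684542581497130}{23811}$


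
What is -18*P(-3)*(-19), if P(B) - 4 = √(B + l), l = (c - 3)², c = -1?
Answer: 1368 + 342*√13 ≈ 2601.1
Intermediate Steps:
l = 16 (l = (-1 - 3)² = (-4)² = 16)
P(B) = 4 + √(16 + B) (P(B) = 4 + √(B + 16) = 4 + √(16 + B))
-18*P(-3)*(-19) = -18*(4 + √(16 - 3))*(-19) = -18*(4 + √13)*(-19) = (-72 - 18*√13)*(-19) = 1368 + 342*√13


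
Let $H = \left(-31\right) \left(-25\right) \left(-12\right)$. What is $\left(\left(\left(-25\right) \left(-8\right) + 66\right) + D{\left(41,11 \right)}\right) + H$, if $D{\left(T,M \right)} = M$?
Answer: $-9023$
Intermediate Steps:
$H = -9300$ ($H = 775 \left(-12\right) = -9300$)
$\left(\left(\left(-25\right) \left(-8\right) + 66\right) + D{\left(41,11 \right)}\right) + H = \left(\left(\left(-25\right) \left(-8\right) + 66\right) + 11\right) - 9300 = \left(\left(200 + 66\right) + 11\right) - 9300 = \left(266 + 11\right) - 9300 = 277 - 9300 = -9023$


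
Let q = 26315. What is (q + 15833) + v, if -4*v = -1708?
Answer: 42575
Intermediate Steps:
v = 427 (v = -¼*(-1708) = 427)
(q + 15833) + v = (26315 + 15833) + 427 = 42148 + 427 = 42575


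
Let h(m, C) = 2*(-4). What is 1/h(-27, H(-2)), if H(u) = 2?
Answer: -⅛ ≈ -0.12500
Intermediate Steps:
h(m, C) = -8
1/h(-27, H(-2)) = 1/(-8) = -⅛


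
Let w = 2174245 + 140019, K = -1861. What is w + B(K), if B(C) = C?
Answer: 2312403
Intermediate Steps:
w = 2314264
w + B(K) = 2314264 - 1861 = 2312403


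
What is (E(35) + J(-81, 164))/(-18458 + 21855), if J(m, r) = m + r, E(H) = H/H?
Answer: 84/3397 ≈ 0.024728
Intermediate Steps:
E(H) = 1
(E(35) + J(-81, 164))/(-18458 + 21855) = (1 + (-81 + 164))/(-18458 + 21855) = (1 + 83)/3397 = 84*(1/3397) = 84/3397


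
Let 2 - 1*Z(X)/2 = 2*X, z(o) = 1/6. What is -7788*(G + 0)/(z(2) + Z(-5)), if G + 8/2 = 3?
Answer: 46728/145 ≈ 322.26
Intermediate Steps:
G = -1 (G = -4 + 3 = -1)
z(o) = ⅙
Z(X) = 4 - 4*X
-7788*(G + 0)/(z(2) + Z(-5)) = -7788*(-1 + 0)/(⅙ + (4 - 4*(-5))) = -(-7788)/(⅙ + (4 + 20)) = -(-7788)/(⅙ + 24) = -(-7788)/145/6 = -(-7788)*6/145 = -7788*(-6/145) = 46728/145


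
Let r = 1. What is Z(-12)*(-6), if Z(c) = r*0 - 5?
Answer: 30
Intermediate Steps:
Z(c) = -5 (Z(c) = 1*0 - 5 = 0 - 5 = -5)
Z(-12)*(-6) = -5*(-6) = 30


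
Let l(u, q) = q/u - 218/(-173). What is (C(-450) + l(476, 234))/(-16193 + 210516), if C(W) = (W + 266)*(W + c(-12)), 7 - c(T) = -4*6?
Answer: 3174422829/8001055202 ≈ 0.39675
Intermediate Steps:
c(T) = 31 (c(T) = 7 - (-4)*6 = 7 - 1*(-24) = 7 + 24 = 31)
l(u, q) = 218/173 + q/u (l(u, q) = q/u - 218*(-1/173) = q/u + 218/173 = 218/173 + q/u)
C(W) = (31 + W)*(266 + W) (C(W) = (W + 266)*(W + 31) = (266 + W)*(31 + W) = (31 + W)*(266 + W))
(C(-450) + l(476, 234))/(-16193 + 210516) = ((8246 + (-450)² + 297*(-450)) + (218/173 + 234/476))/(-16193 + 210516) = ((8246 + 202500 - 133650) + (218/173 + 234*(1/476)))/194323 = (77096 + (218/173 + 117/238))*(1/194323) = (77096 + 72125/41174)*(1/194323) = (3174422829/41174)*(1/194323) = 3174422829/8001055202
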